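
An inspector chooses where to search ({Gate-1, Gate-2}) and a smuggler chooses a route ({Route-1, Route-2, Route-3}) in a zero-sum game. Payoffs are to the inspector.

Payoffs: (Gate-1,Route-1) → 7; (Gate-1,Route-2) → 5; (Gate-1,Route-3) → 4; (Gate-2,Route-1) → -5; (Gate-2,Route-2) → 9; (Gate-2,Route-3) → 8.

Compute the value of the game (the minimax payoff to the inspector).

19/4

Row minima: Gate-1 → 4, Gate-2 → -5; maximin = 4.
Column maxima: Route-1 → 7, Route-2 → 9, Route-3 → 8; minimax = 7.
4 ≠ 7, so there is no saddle point; optimal play is mixed.
Route-2 is strictly dominated by Route-3 (it gives the inspector strictly more in every row), so the smuggler never plays it.
On the remaining 2×2 (Gate-1, Gate-2 vs Route-1, Route-3):
Let the inspector play Gate-1 with probability p. Expected payoff against Route-1: 7p + (-5)(1−p) = 12p − 5; against Route-3: 4p + 8(1−p) = −4p + 8.
Setting these equal: 12p − 5 = −4p + 8 ⇒ 16p = 13 ⇒ p = 13/16, and the value is (12)·(13/16) − 5 = 19/4.
For the smuggler: with q = P(Route-1), equating Gate-1's and Gate-2's payoffs gives 3q + 4 = −13q + 8 ⇒ q = 1/4.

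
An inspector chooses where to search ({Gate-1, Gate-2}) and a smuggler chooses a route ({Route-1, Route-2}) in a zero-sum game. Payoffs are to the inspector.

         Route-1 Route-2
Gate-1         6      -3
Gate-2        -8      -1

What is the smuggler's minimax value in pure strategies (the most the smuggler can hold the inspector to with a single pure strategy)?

-1

Column maxima: Route-1 → 6, Route-2 → -1.
The smallest of these is -1.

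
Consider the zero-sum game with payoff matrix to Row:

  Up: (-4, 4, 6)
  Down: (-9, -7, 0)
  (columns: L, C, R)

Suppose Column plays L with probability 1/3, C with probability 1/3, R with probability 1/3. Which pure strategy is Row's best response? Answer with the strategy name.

Expected payoff of Up: (1/3)·(-4) + (1/3)·4 + (1/3)·6 = 2.
Expected payoff of Down: (1/3)·(-9) + (1/3)·(-7) + (1/3)·0 = -16/3.
The largest is 2, so Row's best response is Up.

Up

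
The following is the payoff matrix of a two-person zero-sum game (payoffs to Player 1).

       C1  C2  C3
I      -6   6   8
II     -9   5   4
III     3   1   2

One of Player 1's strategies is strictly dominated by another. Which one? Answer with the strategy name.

II

I gives a strictly higher payoff than II against every column: -6 > -9, 6 > 5, 8 > 4.
So II is strictly dominated and Player 1 never plays it.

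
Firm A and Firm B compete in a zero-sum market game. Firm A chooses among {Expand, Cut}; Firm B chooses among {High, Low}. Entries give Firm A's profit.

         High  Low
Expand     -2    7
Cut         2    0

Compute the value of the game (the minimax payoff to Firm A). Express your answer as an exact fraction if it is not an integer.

14/11

Row minima: Expand → -2, Cut → 0; maximin = 0.
Column maxima: High → 2, Low → 7; minimax = 2.
0 ≠ 2, so there is no saddle point; optimal play is mixed.
Let Firm A play Expand with probability p. Expected payoff against High: (-2)p + 2(1−p) = −4p + 2; against Low: 7p + 0(1−p) = 7p.
Setting these equal: −4p + 2 = 7p ⇒ −11p = -2 ⇒ p = 2/11, and the value is (-4)·(2/11) + 2 = 14/11.
For Firm B: with q = P(High), equating Expand's and Cut's payoffs gives −9q + 7 = 2q ⇒ q = 7/11.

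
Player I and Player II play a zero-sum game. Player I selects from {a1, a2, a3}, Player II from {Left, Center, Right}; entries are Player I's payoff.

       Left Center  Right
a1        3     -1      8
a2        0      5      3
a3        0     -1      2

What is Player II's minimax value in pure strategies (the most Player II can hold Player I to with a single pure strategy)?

3

Column maxima: Left → 3, Center → 5, Right → 8.
The smallest of these is 3.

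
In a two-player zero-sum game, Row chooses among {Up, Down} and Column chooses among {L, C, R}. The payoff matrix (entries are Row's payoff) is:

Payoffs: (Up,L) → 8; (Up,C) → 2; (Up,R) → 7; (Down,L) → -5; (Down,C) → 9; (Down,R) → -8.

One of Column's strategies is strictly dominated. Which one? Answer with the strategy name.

L

R holds Row's payoff strictly below L in every row: 7 < 8, -8 < -5.
So L is strictly dominated for Column.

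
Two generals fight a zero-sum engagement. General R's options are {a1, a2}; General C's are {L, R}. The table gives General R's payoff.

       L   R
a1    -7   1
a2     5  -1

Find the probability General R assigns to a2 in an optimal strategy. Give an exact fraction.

4/7

Row minima: a1 → -7, a2 → -1; maximin = -1.
Column maxima: L → 5, R → 1; minimax = 1.
-1 ≠ 1, so there is no saddle point; optimal play is mixed.
Let General R play a1 with probability p. Expected payoff against L: (-7)p + 5(1−p) = −12p + 5; against R: 1p + (-1)(1−p) = 2p − 1.
Setting these equal: −12p + 5 = 2p − 1 ⇒ −14p = -6 ⇒ p = 3/7, and the value is (-12)·(3/7) + 5 = -1/7.
For General C: with q = P(L), equating a1's and a2's payoffs gives −8q + 1 = 6q − 1 ⇒ q = 1/7.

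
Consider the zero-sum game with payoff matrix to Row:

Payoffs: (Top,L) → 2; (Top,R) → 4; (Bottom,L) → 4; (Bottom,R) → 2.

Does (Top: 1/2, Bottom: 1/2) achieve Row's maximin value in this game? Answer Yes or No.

Against L this mix gives (1/2)·2 + (1/2)·4 = 3.
Against R this mix gives (1/2)·4 + (1/2)·2 = 3.
All of Column's active replies (L, R) yield 3, and no column does worse for Row. The mix makes Column indifferent and guarantees 3, so it is optimal.

Yes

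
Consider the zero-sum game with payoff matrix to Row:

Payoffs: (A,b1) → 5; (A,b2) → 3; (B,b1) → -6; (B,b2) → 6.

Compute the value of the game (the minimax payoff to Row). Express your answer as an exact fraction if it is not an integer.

Row minima: A → 3, B → -6; maximin = 3.
Column maxima: b1 → 5, b2 → 6; minimax = 5.
3 ≠ 5, so there is no saddle point; optimal play is mixed.
Let Row play A with probability p. Expected payoff against b1: 5p + (-6)(1−p) = 11p − 6; against b2: 3p + 6(1−p) = −3p + 6.
Setting these equal: 11p − 6 = −3p + 6 ⇒ 14p = 12 ⇒ p = 6/7, and the value is (11)·(6/7) − 6 = 24/7.
For Column: with q = P(b1), equating A's and B's payoffs gives 2q + 3 = −12q + 6 ⇒ q = 3/14.

24/7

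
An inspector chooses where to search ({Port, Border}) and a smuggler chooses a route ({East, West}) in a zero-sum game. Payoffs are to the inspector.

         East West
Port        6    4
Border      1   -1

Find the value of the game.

Row minima: Port → 4, Border → -1; maximin = 4.
Column maxima: East → 6, West → 4; minimax = 4.
Since maximin = minimax = 4, there is a saddle point and the value is 4.

4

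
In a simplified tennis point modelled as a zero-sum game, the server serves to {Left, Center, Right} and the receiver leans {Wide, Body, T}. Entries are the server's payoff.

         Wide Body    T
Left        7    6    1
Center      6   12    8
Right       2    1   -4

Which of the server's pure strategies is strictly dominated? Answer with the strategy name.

Left gives a strictly higher payoff than Right against every column: 7 > 2, 6 > 1, 1 > -4.
So Right is strictly dominated and the server never plays it.

Right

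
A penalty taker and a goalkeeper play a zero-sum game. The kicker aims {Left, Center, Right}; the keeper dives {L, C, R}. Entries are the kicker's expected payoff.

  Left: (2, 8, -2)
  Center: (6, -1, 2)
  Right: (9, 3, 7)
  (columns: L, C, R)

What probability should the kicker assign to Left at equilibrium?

2/7

Row minima: Left → -2, Center → -1, Right → 3; maximin = 3.
Column maxima: L → 9, C → 8, R → 7; minimax = 7.
3 ≠ 7, so there is no saddle point; optimal play is mixed.
Center is strictly dominated by Right, so the kicker never plays it.
L is strictly dominated by R (it gives the kicker strictly more in every row), so the keeper never plays it.
On the remaining 2×2 (Left, Right vs C, R):
Let the kicker play Left with probability p. Expected payoff against C: 8p + 3(1−p) = 5p + 3; against R: (-2)p + 7(1−p) = −9p + 7.
Setting these equal: 5p + 3 = −9p + 7 ⇒ 14p = 4 ⇒ p = 2/7, and the value is (5)·(2/7) + 3 = 31/7.
For the keeper: with q = P(C), equating Left's and Right's payoffs gives 10q − 2 = −4q + 7 ⇒ q = 9/14.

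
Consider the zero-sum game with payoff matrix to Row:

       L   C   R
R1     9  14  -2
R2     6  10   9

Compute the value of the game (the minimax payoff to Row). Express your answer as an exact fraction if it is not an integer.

93/14

Row minima: R1 → -2, R2 → 6; maximin = 6.
Column maxima: L → 9, C → 14, R → 9; minimax = 9.
6 ≠ 9, so there is no saddle point; optimal play is mixed.
C is strictly dominated by L (it gives Row strictly more in every row), so Column never plays it.
On the remaining 2×2 (R1, R2 vs L, R):
Let Row play R1 with probability p. Expected payoff against L: 9p + 6(1−p) = 3p + 6; against R: (-2)p + 9(1−p) = −11p + 9.
Setting these equal: 3p + 6 = −11p + 9 ⇒ 14p = 3 ⇒ p = 3/14, and the value is (3)·(3/14) + 6 = 93/14.
For Column: with q = P(L), equating R1's and R2's payoffs gives 11q − 2 = −3q + 9 ⇒ q = 11/14.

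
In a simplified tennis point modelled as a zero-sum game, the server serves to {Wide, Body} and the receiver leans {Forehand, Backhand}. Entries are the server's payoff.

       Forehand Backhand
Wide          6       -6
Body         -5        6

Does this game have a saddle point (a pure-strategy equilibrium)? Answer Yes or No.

Row minima: Wide → -6, Body → -5; maximin = -5.
Column maxima: Forehand → 6, Backhand → 6; minimax = 6.
-5 ≠ 6, so no pure-strategy equilibrium exists.

No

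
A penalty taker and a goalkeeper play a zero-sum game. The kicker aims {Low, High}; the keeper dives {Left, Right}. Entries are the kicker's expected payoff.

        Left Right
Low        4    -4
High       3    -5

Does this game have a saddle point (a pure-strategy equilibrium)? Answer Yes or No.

Row minima: Low → -4, High → -5; maximin = -4.
Column maxima: Left → 4, Right → -4; minimax = -4.
maximin = minimax = -4, so a saddle point exists.

Yes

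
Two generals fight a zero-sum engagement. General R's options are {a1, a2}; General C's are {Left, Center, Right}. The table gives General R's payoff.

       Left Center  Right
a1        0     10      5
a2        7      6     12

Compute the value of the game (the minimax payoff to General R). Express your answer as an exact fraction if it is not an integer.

Row minima: a1 → 0, a2 → 6; maximin = 6.
Column maxima: Left → 7, Center → 10, Right → 12; minimax = 7.
6 ≠ 7, so there is no saddle point; optimal play is mixed.
Right is strictly dominated by Left (it gives General R strictly more in every row), so General C never plays it.
On the remaining 2×2 (a1, a2 vs Left, Center):
Let General R play a1 with probability p. Expected payoff against Left: 0p + 7(1−p) = −7p + 7; against Center: 10p + 6(1−p) = 4p + 6.
Setting these equal: −7p + 7 = 4p + 6 ⇒ −11p = -1 ⇒ p = 1/11, and the value is (-7)·(1/11) + 7 = 70/11.
For General C: with q = P(Left), equating a1's and a2's payoffs gives −10q + 10 = q + 6 ⇒ q = 4/11.

70/11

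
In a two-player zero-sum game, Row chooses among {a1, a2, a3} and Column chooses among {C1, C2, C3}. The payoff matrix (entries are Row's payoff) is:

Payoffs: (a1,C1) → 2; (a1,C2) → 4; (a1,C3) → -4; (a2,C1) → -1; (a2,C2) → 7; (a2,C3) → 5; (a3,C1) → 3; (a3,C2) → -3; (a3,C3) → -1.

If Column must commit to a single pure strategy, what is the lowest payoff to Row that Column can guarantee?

3

Column maxima: C1 → 3, C2 → 7, C3 → 5.
The smallest of these is 3.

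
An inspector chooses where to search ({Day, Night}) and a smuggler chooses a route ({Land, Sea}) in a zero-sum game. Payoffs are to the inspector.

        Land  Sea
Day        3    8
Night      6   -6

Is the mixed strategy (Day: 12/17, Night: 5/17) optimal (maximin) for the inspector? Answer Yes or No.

Against Land this mix gives (12/17)·3 + (5/17)·6 = 66/17.
Against Sea this mix gives (12/17)·8 + (5/17)·(-6) = 66/17.
All of the smuggler's active replies (Land, Sea) yield 66/17, and no column does worse for the inspector. The mix makes the smuggler indifferent and guarantees 66/17, so it is optimal.

Yes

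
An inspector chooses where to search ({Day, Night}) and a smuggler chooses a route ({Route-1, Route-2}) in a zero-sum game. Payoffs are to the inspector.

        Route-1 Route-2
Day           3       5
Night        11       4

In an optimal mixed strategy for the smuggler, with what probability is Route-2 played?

8/9

Row minima: Day → 3, Night → 4; maximin = 4.
Column maxima: Route-1 → 11, Route-2 → 5; minimax = 5.
4 ≠ 5, so there is no saddle point; optimal play is mixed.
Let the inspector play Day with probability p. Expected payoff against Route-1: 3p + 11(1−p) = −8p + 11; against Route-2: 5p + 4(1−p) = p + 4.
Setting these equal: −8p + 11 = p + 4 ⇒ −9p = -7 ⇒ p = 7/9, and the value is (-8)·(7/9) + 11 = 43/9.
For the smuggler: with q = P(Route-1), equating Day's and Night's payoffs gives −2q + 5 = 7q + 4 ⇒ q = 1/9.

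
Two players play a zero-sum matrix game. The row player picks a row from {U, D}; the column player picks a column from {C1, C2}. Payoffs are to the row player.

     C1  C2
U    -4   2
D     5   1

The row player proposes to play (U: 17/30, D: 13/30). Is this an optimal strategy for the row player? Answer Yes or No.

Against C1 this mix gives (17/30)·(-4) + (13/30)·5 = -1/10.
Against C2 this mix gives (17/30)·2 + (13/30)·1 = 47/30.
The column player will play C1, holding the row player to -1/10. Shifting weight toward the row that does better against C1 would raise this floor (the equalizing mix achieves 7/5 against both C1 and C2), so the proposed strategy is not optimal.

No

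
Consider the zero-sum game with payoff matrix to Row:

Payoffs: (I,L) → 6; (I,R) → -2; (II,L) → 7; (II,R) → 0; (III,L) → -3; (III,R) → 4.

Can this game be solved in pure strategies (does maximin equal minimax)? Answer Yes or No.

No

Row minima: I → -2, II → 0, III → -3; maximin = 0.
Column maxima: L → 7, R → 4; minimax = 4.
0 ≠ 4, so no pure-strategy equilibrium exists.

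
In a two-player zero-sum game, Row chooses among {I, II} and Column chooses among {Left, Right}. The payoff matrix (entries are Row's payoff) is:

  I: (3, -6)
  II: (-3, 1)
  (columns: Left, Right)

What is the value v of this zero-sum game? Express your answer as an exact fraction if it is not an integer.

Row minima: I → -6, II → -3; maximin = -3.
Column maxima: Left → 3, Right → 1; minimax = 1.
-3 ≠ 1, so there is no saddle point; optimal play is mixed.
Let Row play I with probability p. Expected payoff against Left: 3p + (-3)(1−p) = 6p − 3; against Right: (-6)p + 1(1−p) = −7p + 1.
Setting these equal: 6p − 3 = −7p + 1 ⇒ 13p = 4 ⇒ p = 4/13, and the value is (6)·(4/13) − 3 = -15/13.
For Column: with q = P(Left), equating I's and II's payoffs gives 9q − 6 = −4q + 1 ⇒ q = 7/13.

-15/13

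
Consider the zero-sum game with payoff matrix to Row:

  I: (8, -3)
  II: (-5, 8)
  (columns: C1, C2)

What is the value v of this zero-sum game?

49/24

Row minima: I → -3, II → -5; maximin = -3.
Column maxima: C1 → 8, C2 → 8; minimax = 8.
-3 ≠ 8, so there is no saddle point; optimal play is mixed.
Let Row play I with probability p. Expected payoff against C1: 8p + (-5)(1−p) = 13p − 5; against C2: (-3)p + 8(1−p) = −11p + 8.
Setting these equal: 13p − 5 = −11p + 8 ⇒ 24p = 13 ⇒ p = 13/24, and the value is (13)·(13/24) − 5 = 49/24.
For Column: with q = P(C1), equating I's and II's payoffs gives 11q − 3 = −13q + 8 ⇒ q = 11/24.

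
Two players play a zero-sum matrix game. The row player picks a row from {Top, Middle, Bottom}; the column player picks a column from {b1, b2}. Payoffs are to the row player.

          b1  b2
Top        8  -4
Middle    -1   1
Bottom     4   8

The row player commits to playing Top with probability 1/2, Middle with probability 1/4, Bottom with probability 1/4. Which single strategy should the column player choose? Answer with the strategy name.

If the column player plays b1, the row player's expected payoff is (1/2)·8 + (1/4)·(-1) + (1/4)·4 = 19/4.
If the column player plays b2, the row player's expected payoff is (1/2)·(-4) + (1/4)·1 + (1/4)·8 = 1/4.
The column player minimizes the row player's payoff; the smallest is 1/4, so the best response is b2.

b2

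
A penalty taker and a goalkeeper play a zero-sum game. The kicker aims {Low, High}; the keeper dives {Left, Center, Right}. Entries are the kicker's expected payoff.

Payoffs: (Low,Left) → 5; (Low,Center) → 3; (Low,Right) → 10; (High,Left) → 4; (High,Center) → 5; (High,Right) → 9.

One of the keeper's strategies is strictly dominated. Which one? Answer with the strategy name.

Left holds the kicker's payoff strictly below Right in every row: 5 < 10, 4 < 9.
So Right is strictly dominated for the keeper.

Right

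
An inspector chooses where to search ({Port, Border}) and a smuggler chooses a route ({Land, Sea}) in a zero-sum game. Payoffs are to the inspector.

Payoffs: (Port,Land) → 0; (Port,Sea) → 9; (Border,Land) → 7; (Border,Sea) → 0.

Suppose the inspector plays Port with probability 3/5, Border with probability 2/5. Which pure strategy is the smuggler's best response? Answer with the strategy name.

Land

If the smuggler plays Land, the inspector's expected payoff is (3/5)·0 + (2/5)·7 = 14/5.
If the smuggler plays Sea, the inspector's expected payoff is (3/5)·9 + (2/5)·0 = 27/5.
The smuggler minimizes the inspector's payoff; the smallest is 14/5, so the best response is Land.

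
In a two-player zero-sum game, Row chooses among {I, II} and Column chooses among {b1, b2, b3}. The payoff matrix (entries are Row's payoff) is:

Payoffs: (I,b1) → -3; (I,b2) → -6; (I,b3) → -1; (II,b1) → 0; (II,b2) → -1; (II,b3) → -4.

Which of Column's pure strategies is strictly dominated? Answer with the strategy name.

b1

b2 holds Row's payoff strictly below b1 in every row: -6 < -3, -1 < 0.
So b1 is strictly dominated for Column.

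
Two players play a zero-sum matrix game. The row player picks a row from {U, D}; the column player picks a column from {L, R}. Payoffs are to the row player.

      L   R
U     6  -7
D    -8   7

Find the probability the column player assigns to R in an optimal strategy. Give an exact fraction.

1/2

Row minima: U → -7, D → -8; maximin = -7.
Column maxima: L → 6, R → 7; minimax = 6.
-7 ≠ 6, so there is no saddle point; optimal play is mixed.
Let the row player play U with probability p. Expected payoff against L: 6p + (-8)(1−p) = 14p − 8; against R: (-7)p + 7(1−p) = −14p + 7.
Setting these equal: 14p − 8 = −14p + 7 ⇒ 28p = 15 ⇒ p = 15/28, and the value is (14)·(15/28) − 8 = -1/2.
For the column player: with q = P(L), equating U's and D's payoffs gives 13q − 7 = −15q + 7 ⇒ q = 1/2.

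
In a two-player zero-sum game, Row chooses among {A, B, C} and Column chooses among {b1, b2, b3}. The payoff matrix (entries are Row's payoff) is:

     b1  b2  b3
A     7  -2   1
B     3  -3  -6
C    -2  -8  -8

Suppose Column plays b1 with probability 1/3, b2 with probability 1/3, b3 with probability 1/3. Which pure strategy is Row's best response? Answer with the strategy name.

A

Expected payoff of A: (1/3)·7 + (1/3)·(-2) + (1/3)·1 = 2.
Expected payoff of B: (1/3)·3 + (1/3)·(-3) + (1/3)·(-6) = -2.
Expected payoff of C: (1/3)·(-2) + (1/3)·(-8) + (1/3)·(-8) = -6.
The largest is 2, so Row's best response is A.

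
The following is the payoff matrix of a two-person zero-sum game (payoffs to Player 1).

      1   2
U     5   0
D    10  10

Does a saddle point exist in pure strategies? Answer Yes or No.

Row minima: U → 0, D → 10; maximin = 10.
Column maxima: 1 → 10, 2 → 10; minimax = 10.
maximin = minimax = 10, so a saddle point exists.

Yes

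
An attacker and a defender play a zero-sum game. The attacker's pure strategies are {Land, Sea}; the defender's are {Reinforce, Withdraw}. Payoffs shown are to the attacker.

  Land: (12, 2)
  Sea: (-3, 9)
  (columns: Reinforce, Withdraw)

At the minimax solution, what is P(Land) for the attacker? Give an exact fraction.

6/11

Row minima: Land → 2, Sea → -3; maximin = 2.
Column maxima: Reinforce → 12, Withdraw → 9; minimax = 9.
2 ≠ 9, so there is no saddle point; optimal play is mixed.
Let the attacker play Land with probability p. Expected payoff against Reinforce: 12p + (-3)(1−p) = 15p − 3; against Withdraw: 2p + 9(1−p) = −7p + 9.
Setting these equal: 15p − 3 = −7p + 9 ⇒ 22p = 12 ⇒ p = 6/11, and the value is (15)·(6/11) − 3 = 57/11.
For the defender: with q = P(Reinforce), equating Land's and Sea's payoffs gives 10q + 2 = −12q + 9 ⇒ q = 7/22.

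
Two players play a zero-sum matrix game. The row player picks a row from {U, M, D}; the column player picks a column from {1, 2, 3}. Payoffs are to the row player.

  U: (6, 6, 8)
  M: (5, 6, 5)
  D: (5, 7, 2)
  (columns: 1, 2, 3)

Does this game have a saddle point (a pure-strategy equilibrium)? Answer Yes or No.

Row minima: U → 6, M → 5, D → 2; maximin = 6.
Column maxima: 1 → 6, 2 → 7, 3 → 8; minimax = 6.
maximin = minimax = 6, so a saddle point exists.

Yes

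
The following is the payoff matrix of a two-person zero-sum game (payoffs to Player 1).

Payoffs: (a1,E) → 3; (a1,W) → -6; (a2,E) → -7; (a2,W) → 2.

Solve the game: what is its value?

Row minima: a1 → -6, a2 → -7; maximin = -6.
Column maxima: E → 3, W → 2; minimax = 2.
-6 ≠ 2, so there is no saddle point; optimal play is mixed.
Let Player 1 play a1 with probability p. Expected payoff against E: 3p + (-7)(1−p) = 10p − 7; against W: (-6)p + 2(1−p) = −8p + 2.
Setting these equal: 10p − 7 = −8p + 2 ⇒ 18p = 9 ⇒ p = 1/2, and the value is (10)·(1/2) − 7 = -2.
For Player 2: with q = P(E), equating a1's and a2's payoffs gives 9q − 6 = −9q + 2 ⇒ q = 4/9.

-2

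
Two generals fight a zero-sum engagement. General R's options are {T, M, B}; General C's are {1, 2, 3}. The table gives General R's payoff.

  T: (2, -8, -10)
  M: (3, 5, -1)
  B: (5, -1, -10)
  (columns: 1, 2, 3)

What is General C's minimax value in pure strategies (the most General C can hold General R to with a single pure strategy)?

Column maxima: 1 → 5, 2 → 5, 3 → -1.
The smallest of these is -1.

-1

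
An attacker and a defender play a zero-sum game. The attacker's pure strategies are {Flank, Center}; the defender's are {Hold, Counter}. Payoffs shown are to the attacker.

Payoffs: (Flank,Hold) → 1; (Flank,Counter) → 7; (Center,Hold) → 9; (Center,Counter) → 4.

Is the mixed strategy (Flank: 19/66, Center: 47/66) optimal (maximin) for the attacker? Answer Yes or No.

Against Hold this mix gives (19/66)·1 + (47/66)·9 = 221/33.
Against Counter this mix gives (19/66)·7 + (47/66)·4 = 107/22.
The defender will play Counter, holding the attacker to 107/22. Shifting weight toward the row that does better against Counter would raise this floor (the equalizing mix achieves 59/11 against both Counter and Hold), so the proposed strategy is not optimal.

No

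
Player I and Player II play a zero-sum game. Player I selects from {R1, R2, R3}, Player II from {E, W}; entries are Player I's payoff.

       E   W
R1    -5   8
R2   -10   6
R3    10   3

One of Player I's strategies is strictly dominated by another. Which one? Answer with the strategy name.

R1 gives a strictly higher payoff than R2 against every column: -5 > -10, 8 > 6.
So R2 is strictly dominated and Player I never plays it.

R2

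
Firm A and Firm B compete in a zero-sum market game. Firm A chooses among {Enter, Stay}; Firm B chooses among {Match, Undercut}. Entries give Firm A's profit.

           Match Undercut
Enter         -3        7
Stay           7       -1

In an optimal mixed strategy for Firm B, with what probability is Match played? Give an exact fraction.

4/9

Row minima: Enter → -3, Stay → -1; maximin = -1.
Column maxima: Match → 7, Undercut → 7; minimax = 7.
-1 ≠ 7, so there is no saddle point; optimal play is mixed.
Let Firm A play Enter with probability p. Expected payoff against Match: (-3)p + 7(1−p) = −10p + 7; against Undercut: 7p + (-1)(1−p) = 8p − 1.
Setting these equal: −10p + 7 = 8p − 1 ⇒ −18p = -8 ⇒ p = 4/9, and the value is (-10)·(4/9) + 7 = 23/9.
For Firm B: with q = P(Match), equating Enter's and Stay's payoffs gives −10q + 7 = 8q − 1 ⇒ q = 4/9.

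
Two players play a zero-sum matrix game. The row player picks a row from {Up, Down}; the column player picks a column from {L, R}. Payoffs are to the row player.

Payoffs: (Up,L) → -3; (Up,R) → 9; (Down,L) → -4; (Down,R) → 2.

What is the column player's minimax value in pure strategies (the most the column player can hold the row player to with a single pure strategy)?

-3

Column maxima: L → -3, R → 9.
The smallest of these is -3.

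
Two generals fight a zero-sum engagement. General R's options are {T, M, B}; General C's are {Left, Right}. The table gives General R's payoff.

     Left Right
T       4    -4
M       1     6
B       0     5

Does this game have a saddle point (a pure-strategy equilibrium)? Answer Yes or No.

No

Row minima: T → -4, M → 1, B → 0; maximin = 1.
Column maxima: Left → 4, Right → 6; minimax = 4.
1 ≠ 4, so no pure-strategy equilibrium exists.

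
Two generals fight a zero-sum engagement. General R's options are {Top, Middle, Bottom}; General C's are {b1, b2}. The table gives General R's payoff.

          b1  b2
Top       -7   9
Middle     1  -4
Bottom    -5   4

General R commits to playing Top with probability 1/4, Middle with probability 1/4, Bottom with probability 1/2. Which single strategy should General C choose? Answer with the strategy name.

b1

If General C plays b1, General R's expected payoff is (1/4)·(-7) + (1/4)·1 + (1/2)·(-5) = -4.
If General C plays b2, General R's expected payoff is (1/4)·9 + (1/4)·(-4) + (1/2)·4 = 13/4.
General C minimizes General R's payoff; the smallest is -4, so the best response is b1.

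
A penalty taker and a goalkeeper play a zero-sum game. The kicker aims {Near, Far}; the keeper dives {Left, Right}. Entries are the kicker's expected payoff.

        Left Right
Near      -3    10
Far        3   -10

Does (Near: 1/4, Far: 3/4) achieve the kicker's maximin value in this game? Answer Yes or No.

Against Left this mix gives (1/4)·(-3) + (3/4)·3 = 3/2.
Against Right this mix gives (1/4)·10 + (3/4)·(-10) = -5.
The keeper will play Right, holding the kicker to -5. Shifting weight toward the row that does better against Right would raise this floor (the equalizing mix achieves 0 against both Right and Left), so the proposed strategy is not optimal.

No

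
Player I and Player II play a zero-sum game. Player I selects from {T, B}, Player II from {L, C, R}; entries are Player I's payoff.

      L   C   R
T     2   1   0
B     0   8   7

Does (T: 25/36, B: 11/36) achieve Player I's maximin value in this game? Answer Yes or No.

No

Against L this mix gives (25/36)·2 + (11/36)·0 = 25/18.
Against C this mix gives (25/36)·1 + (11/36)·8 = 113/36.
Against R this mix gives (25/36)·0 + (11/36)·7 = 77/36.
Player II will play L, holding Player I to 25/18. Shifting weight toward the row that does better against L would raise this floor (the equalizing mix achieves 14/9 against both L and R), so the proposed strategy is not optimal.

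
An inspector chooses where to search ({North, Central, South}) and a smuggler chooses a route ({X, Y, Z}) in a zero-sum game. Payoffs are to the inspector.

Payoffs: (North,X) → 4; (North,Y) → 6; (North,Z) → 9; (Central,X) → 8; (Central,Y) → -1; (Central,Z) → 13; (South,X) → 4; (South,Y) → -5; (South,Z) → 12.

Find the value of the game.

Row minima: North → 4, Central → -1, South → -5; maximin = 4.
Column maxima: X → 8, Y → 6, Z → 13; minimax = 6.
4 ≠ 6, so there is no saddle point; optimal play is mixed.
South is strictly dominated by Central, so the inspector never plays it.
Z is strictly dominated by X (it gives the inspector strictly more in every row), so the smuggler never plays it.
On the remaining 2×2 (North, Central vs X, Y):
Let the inspector play North with probability p. Expected payoff against X: 4p + 8(1−p) = −4p + 8; against Y: 6p + (-1)(1−p) = 7p − 1.
Setting these equal: −4p + 8 = 7p − 1 ⇒ −11p = -9 ⇒ p = 9/11, and the value is (-4)·(9/11) + 8 = 52/11.
For the smuggler: with q = P(X), equating North's and Central's payoffs gives −2q + 6 = 9q − 1 ⇒ q = 7/11.

52/11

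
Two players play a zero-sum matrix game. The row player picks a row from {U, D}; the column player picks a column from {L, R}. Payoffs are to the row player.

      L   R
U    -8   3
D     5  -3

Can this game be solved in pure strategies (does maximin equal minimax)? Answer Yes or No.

No

Row minima: U → -8, D → -3; maximin = -3.
Column maxima: L → 5, R → 3; minimax = 3.
-3 ≠ 3, so no pure-strategy equilibrium exists.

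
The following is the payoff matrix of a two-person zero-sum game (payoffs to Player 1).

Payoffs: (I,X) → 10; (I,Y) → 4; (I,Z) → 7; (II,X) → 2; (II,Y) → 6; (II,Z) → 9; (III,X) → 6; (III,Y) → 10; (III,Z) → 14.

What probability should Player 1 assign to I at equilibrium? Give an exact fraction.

2/5

Row minima: I → 4, II → 2, III → 6; maximin = 6.
Column maxima: X → 10, Y → 10, Z → 14; minimax = 10.
6 ≠ 10, so there is no saddle point; optimal play is mixed.
II is strictly dominated by III, so Player 1 never plays it.
Z is strictly dominated by Y (it gives Player 1 strictly more in every row), so Player 2 never plays it.
On the remaining 2×2 (I, III vs X, Y):
Let Player 1 play I with probability p. Expected payoff against X: 10p + 6(1−p) = 4p + 6; against Y: 4p + 10(1−p) = −6p + 10.
Setting these equal: 4p + 6 = −6p + 10 ⇒ 10p = 4 ⇒ p = 2/5, and the value is (4)·(2/5) + 6 = 38/5.
For Player 2: with q = P(X), equating I's and III's payoffs gives 6q + 4 = −4q + 10 ⇒ q = 3/5.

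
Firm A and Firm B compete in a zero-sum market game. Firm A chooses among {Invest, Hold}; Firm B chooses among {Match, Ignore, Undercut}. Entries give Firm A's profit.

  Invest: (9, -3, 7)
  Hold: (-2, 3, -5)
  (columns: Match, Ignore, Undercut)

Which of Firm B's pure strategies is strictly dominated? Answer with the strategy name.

Match

Undercut holds Firm A's payoff strictly below Match in every row: 7 < 9, -5 < -2.
So Match is strictly dominated for Firm B.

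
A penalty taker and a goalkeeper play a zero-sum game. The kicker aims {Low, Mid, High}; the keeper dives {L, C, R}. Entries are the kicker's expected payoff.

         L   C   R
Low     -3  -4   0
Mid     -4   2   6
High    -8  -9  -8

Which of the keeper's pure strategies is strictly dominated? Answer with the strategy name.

C holds the kicker's payoff strictly below R in every row: -4 < 0, 2 < 6, -9 < -8.
So R is strictly dominated for the keeper.

R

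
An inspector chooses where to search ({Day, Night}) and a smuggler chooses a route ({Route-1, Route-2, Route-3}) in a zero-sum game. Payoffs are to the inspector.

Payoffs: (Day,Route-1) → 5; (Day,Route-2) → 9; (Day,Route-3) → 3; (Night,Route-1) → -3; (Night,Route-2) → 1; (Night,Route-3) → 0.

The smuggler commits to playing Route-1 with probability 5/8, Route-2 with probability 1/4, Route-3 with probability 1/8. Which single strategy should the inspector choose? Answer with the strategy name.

Day

Expected payoff of Day: (5/8)·5 + (1/4)·9 + (1/8)·3 = 23/4.
Expected payoff of Night: (5/8)·(-3) + (1/4)·1 + (1/8)·0 = -13/8.
The largest is 23/4, so the inspector's best response is Day.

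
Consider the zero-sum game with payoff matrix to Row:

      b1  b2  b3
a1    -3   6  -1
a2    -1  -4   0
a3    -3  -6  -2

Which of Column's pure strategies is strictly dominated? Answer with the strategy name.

b3

b1 holds Row's payoff strictly below b3 in every row: -3 < -1, -1 < 0, -3 < -2.
So b3 is strictly dominated for Column.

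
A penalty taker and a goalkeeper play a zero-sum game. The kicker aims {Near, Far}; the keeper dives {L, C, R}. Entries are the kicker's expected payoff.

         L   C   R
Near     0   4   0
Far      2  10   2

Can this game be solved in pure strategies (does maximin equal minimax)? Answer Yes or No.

Row minima: Near → 0, Far → 2; maximin = 2.
Column maxima: L → 2, C → 10, R → 2; minimax = 2.
maximin = minimax = 2, so a saddle point exists.

Yes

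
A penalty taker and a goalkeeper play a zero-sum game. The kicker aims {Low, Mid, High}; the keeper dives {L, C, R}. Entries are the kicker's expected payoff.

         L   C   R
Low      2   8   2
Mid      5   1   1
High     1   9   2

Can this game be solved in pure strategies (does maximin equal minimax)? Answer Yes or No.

Row minima: Low → 2, Mid → 1, High → 1; maximin = 2.
Column maxima: L → 5, C → 9, R → 2; minimax = 2.
maximin = minimax = 2, so a saddle point exists.

Yes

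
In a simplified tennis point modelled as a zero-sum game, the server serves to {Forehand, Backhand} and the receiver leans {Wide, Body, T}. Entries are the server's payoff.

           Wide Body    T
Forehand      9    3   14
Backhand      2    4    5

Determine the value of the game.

15/4

Row minima: Forehand → 3, Backhand → 2; maximin = 3.
Column maxima: Wide → 9, Body → 4, T → 14; minimax = 4.
3 ≠ 4, so there is no saddle point; optimal play is mixed.
T is strictly dominated by Wide (it gives the server strictly more in every row), so the receiver never plays it.
On the remaining 2×2 (Forehand, Backhand vs Wide, Body):
Let the server play Forehand with probability p. Expected payoff against Wide: 9p + 2(1−p) = 7p + 2; against Body: 3p + 4(1−p) = −p + 4.
Setting these equal: 7p + 2 = −p + 4 ⇒ 8p = 2 ⇒ p = 1/4, and the value is (7)·(1/4) + 2 = 15/4.
For the receiver: with q = P(Wide), equating Forehand's and Backhand's payoffs gives 6q + 3 = −2q + 4 ⇒ q = 1/8.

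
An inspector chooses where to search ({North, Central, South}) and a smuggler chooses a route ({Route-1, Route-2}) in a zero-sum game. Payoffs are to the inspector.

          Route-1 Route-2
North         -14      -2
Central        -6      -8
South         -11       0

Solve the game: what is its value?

-88/13

Row minima: North → -14, Central → -8, South → -11; maximin = -8.
Column maxima: Route-1 → -6, Route-2 → 0; minimax = -6.
-8 ≠ -6, so there is no saddle point; optimal play is mixed.
North is strictly dominated by South, so the inspector never plays it.
On the remaining 2×2 (Central, South vs Route-1, Route-2):
Let the inspector play Central with probability p. Expected payoff against Route-1: (-6)p + (-11)(1−p) = 5p − 11; against Route-2: (-8)p + 0(1−p) = −8p.
Setting these equal: 5p − 11 = −8p ⇒ 13p = 11 ⇒ p = 11/13, and the value is (5)·(11/13) − 11 = -88/13.
For the smuggler: with q = P(Route-1), equating Central's and South's payoffs gives 2q − 8 = −11q ⇒ q = 8/13.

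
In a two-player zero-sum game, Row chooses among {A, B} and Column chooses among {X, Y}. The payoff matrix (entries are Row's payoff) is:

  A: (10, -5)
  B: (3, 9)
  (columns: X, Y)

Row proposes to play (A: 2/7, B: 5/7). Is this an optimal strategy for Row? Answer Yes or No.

Against X this mix gives (2/7)·10 + (5/7)·3 = 5.
Against Y this mix gives (2/7)·(-5) + (5/7)·9 = 5.
All of Column's active replies (X, Y) yield 5, and no column does worse for Row. The mix makes Column indifferent and guarantees 5, so it is optimal.

Yes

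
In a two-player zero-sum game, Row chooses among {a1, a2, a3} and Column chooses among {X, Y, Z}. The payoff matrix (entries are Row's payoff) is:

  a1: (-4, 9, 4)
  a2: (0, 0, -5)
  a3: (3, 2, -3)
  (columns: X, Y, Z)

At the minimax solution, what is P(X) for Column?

1/2

Row minima: a1 → -4, a2 → -5, a3 → -3; maximin = -3.
Column maxima: X → 3, Y → 9, Z → 4; minimax = 3.
-3 ≠ 3, so there is no saddle point; optimal play is mixed.
a2 is strictly dominated by a3, so Row never plays it.
Y is strictly dominated by Z (it gives Row strictly more in every row), so Column never plays it.
On the remaining 2×2 (a1, a3 vs X, Z):
Let Row play a1 with probability p. Expected payoff against X: (-4)p + 3(1−p) = −7p + 3; against Z: 4p + (-3)(1−p) = 7p − 3.
Setting these equal: −7p + 3 = 7p − 3 ⇒ −14p = -6 ⇒ p = 3/7, and the value is (-7)·(3/7) + 3 = 0.
For Column: with q = P(X), equating a1's and a3's payoffs gives −8q + 4 = 6q − 3 ⇒ q = 1/2.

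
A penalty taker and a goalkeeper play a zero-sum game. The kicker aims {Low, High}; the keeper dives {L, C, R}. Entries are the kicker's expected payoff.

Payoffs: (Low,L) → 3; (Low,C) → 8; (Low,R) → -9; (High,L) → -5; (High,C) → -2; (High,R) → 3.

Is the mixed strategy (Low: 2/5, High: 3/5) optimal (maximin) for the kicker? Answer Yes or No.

Yes

Against L this mix gives (2/5)·3 + (3/5)·(-5) = -9/5.
Against C this mix gives (2/5)·8 + (3/5)·(-2) = 2.
Against R this mix gives (2/5)·(-9) + (3/5)·3 = -9/5.
All of the keeper's active replies (L, R) yield -9/5, and no column does worse for the kicker. The mix makes the keeper indifferent and guarantees -9/5, so it is optimal.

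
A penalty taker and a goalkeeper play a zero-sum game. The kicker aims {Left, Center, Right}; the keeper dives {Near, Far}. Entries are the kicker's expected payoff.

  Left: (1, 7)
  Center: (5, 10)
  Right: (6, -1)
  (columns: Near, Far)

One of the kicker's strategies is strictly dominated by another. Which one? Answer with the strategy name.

Left

Center gives a strictly higher payoff than Left against every column: 5 > 1, 10 > 7.
So Left is strictly dominated and the kicker never plays it.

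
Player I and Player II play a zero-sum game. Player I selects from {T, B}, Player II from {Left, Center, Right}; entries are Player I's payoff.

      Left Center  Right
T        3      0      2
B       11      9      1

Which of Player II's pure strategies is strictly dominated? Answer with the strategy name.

Center holds Player I's payoff strictly below Left in every row: 0 < 3, 9 < 11.
So Left is strictly dominated for Player II.

Left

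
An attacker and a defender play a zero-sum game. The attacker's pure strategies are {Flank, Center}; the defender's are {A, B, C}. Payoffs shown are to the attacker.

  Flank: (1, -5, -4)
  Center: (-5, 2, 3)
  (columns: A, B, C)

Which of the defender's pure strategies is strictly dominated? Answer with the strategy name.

B holds the attacker's payoff strictly below C in every row: -5 < -4, 2 < 3.
So C is strictly dominated for the defender.

C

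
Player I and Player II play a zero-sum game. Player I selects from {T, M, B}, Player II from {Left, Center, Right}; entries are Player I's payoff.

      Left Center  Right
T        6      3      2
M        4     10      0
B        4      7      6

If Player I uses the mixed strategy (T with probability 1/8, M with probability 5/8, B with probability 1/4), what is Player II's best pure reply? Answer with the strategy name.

Right

If Player II plays Left, Player I's expected payoff is (1/8)·6 + (5/8)·4 + (1/4)·4 = 17/4.
If Player II plays Center, Player I's expected payoff is (1/8)·3 + (5/8)·10 + (1/4)·7 = 67/8.
If Player II plays Right, Player I's expected payoff is (1/8)·2 + (5/8)·0 + (1/4)·6 = 7/4.
Player II minimizes Player I's payoff; the smallest is 7/4, so the best response is Right.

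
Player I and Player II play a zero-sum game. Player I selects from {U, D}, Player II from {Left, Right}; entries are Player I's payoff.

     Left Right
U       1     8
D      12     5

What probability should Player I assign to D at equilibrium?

1/2

Row minima: U → 1, D → 5; maximin = 5.
Column maxima: Left → 12, Right → 8; minimax = 8.
5 ≠ 8, so there is no saddle point; optimal play is mixed.
Let Player I play U with probability p. Expected payoff against Left: 1p + 12(1−p) = −11p + 12; against Right: 8p + 5(1−p) = 3p + 5.
Setting these equal: −11p + 12 = 3p + 5 ⇒ −14p = -7 ⇒ p = 1/2, and the value is (-11)·(1/2) + 12 = 13/2.
For Player II: with q = P(Left), equating U's and D's payoffs gives −7q + 8 = 7q + 5 ⇒ q = 3/14.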